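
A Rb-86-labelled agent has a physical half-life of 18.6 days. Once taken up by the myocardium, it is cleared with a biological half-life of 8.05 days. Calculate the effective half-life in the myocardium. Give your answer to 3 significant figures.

1/t_eff = 1/t_phys + 1/t_biol = 1/18.6 + 1/8.05 = 0.17799 per day.
t_eff = 18.6 × 8.05 / (18.6 + 8.05) ≈ 5.6184 days.

5.62 days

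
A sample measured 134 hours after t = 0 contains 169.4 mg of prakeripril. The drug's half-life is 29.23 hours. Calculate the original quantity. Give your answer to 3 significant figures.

4060 mg

Number of half-lives elapsed: n = 134/29.23 ≈ 4.5843.
A₀ = A × 2^n = 169.4 × 2^4.5843 = 169.4 × 23.989 ≈ 4063.8 mg.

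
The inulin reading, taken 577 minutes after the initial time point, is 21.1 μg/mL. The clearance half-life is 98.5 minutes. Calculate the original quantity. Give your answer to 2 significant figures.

Number of half-lives elapsed: n = 577/98.5 ≈ 5.8579.
A₀ = A × 2^n = 21.1 × 2^5.8579 = 21.1 × 57.995 ≈ 1223.7 μg/mL.

1200 μg/mL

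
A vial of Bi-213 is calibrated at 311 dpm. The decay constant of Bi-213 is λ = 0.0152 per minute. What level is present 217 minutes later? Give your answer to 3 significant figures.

11.5 dpm

t½ = ln 2 / λ = 0.69315 / 0.0152 ≈ 45.602 minutes.
Number of half-lives: n = 217/45.602 ≈ 4.7586.
Remaining = 311 × (1/2)^4.7586 = 311 × 0.036942 ≈ 11.489 dpm.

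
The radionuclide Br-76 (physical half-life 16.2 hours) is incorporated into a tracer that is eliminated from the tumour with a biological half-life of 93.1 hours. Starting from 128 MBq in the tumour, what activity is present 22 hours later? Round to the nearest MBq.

42 MBq

1/t_eff = 1/t_phys + 1/t_biol = 1/16.2 + 1/93.1 = 0.07247 per hour.
t_eff = 16.2 × 93.1 / (16.2 + 93.1) ≈ 13.799 hours.
Remaining = 128 × (1/2)^(22/13.799) = 128 × (1/2)^1.5943 ≈ 42.391 MBq.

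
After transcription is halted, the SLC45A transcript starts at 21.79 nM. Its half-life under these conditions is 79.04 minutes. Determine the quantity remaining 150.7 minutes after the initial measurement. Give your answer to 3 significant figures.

5.81 nM

Number of half-lives: n = 150.7/79.04 ≈ 1.9066.
Remaining = 21.79 × (1/2)^1.9066 = 21.79 × 0.26671 ≈ 5.8117 nM.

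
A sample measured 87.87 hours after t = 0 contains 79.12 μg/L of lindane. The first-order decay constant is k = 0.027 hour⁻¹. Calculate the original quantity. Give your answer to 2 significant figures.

t½ = ln 2 / k = 0.69315 / 0.027 ≈ 25.672 hours.
Number of half-lives elapsed: n = 87.87/25.672 ≈ 3.4228.
A₀ = A × 2^n = 79.12 × 2^3.4228 = 79.12 × 10.724 ≈ 848.49 μg/L.

850 μg/L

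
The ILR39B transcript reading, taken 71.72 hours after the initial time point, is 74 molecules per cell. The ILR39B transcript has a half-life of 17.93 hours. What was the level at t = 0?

Number of half-lives elapsed: n = 71.72/17.93 ≈ 4.
A₀ = A × 2^n = 74 × 2^4 = 74 × 16 ≈ 1184 molecules per cell.

1184 molecules per cell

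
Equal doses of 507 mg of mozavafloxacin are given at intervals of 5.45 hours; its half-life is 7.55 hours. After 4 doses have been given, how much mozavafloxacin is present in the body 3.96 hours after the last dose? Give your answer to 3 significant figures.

774 mg

The 4 doses were given 20.31, 14.86, 9.41, 3.96 hours ago.
Total = 507·(1/2)^(20.31/7.55) + 507·(1/2)^(14.86/7.55) + 507·(1/2)^(9.41/7.55) + 507·(1/2)^(3.96/7.55)
      = 78.563 + 129.57 + 213.71 + 352.47 ≈ 774.31 mg.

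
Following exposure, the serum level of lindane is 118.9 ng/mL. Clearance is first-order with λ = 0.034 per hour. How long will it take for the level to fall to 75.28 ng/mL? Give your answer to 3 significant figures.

t½ = ln 2 / λ = 0.69315 / 0.034 ≈ 20.387 hours.
Fraction remaining = 75.28/118.9 ≈ 0.63314.
n = log₂(118.9/75.28) = ln(1.5794)/ln 2 ≈ 0.65941 half-lives.
t = n × t½ = 0.65941 × 20.387 ≈ 13.443 hours.

13.4 hours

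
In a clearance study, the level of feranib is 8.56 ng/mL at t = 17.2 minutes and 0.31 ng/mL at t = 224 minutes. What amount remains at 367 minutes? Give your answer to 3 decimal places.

0.031 ng/mL

Over Δt = 224 − 17.2 = 206.8 minutes, the level fell by a factor of 8.56/0.31 ≈ 27.613.
n = log₂(27.613) ≈ 4.7873 half-lives, so t½ = 206.8/4.7873 ≈ 43.198 minutes.
From t = 224 to t = 367: 0.31 × (1/2)^((367−224)/43.198) ≈ 0.03125 ng/mL.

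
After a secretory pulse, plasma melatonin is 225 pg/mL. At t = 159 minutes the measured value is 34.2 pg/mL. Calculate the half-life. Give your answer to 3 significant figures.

A/A₀ = 34.2/225 ≈ 0.152.
n = log₂(6.5789) ≈ 2.7179 half-lives elapsed in 159 minutes.
t½ = 159/2.7179 ≈ 58.502 minutes.

58.5 minutes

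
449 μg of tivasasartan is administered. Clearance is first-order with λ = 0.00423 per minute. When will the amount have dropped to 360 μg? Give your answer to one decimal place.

52.2 minutes

t½ = ln 2 / λ = 0.69315 / 0.00423 ≈ 163.86 minutes.
Fraction remaining = 360/449 ≈ 0.80178.
n = log₂(449/360) = ln(1.2472)/ln 2 ≈ 0.31872 half-lives.
t = n × t½ = 0.31872 × 163.86 ≈ 52.227 minutes.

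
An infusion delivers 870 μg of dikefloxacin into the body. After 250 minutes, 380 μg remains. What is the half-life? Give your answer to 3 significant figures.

A/A₀ = 380/870 ≈ 0.43678.
n = log₂(2.2895) ≈ 1.195 half-lives elapsed in 250 minutes.
t½ = 250/1.195 ≈ 209.2 minutes.

209 minutes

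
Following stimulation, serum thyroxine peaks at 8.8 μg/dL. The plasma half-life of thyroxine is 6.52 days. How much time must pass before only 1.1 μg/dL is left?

19.56 days

1.1/8.8 = 1/8, so 3 half-lives have elapsed.
t = 3 × 6.52 = 19.56 days.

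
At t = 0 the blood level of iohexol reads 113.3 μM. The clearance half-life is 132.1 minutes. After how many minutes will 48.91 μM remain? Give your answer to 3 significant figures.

Fraction remaining = 48.91/113.3 ≈ 0.43169.
n = log₂(113.3/48.91) = ln(2.3165)/ln 2 ≈ 1.2119 half-lives.
t = n × t½ = 1.2119 × 132.1 ≈ 160.1 minutes.

160 minutes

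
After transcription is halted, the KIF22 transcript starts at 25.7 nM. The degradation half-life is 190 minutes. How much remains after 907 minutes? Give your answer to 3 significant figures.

Number of half-lives: n = 907/190 ≈ 4.7737.
Remaining = 25.7 × (1/2)^4.7737 = 25.7 × 0.036558 ≈ 0.93953 nM.

0.940 nM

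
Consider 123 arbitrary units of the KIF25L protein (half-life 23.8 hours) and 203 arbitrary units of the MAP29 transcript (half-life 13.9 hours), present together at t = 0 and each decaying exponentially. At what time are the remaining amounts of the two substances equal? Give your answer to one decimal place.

Set 123·(1/2)^(t/23.8) = 203·(1/2)^(t/13.9).
Taking log₂: log₂(123/203) = t·(1/23.8 − 1/13.9).
log₂(0.60591) = -0.72282; 1/23.8 − 1/13.9 = -0.029926.
t = -0.72282 / -0.029926 ≈ 24.154 hours.

24.2 hours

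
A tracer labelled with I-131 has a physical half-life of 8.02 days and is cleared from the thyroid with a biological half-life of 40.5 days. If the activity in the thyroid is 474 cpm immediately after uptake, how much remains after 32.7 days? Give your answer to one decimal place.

1/t_eff = 1/t_phys + 1/t_biol = 1/8.02 + 1/40.5 = 0.14938 per day.
t_eff = 8.02 × 40.5 / (8.02 + 40.5) ≈ 6.6944 days.
Remaining = 474 × (1/2)^(32.7/6.6944) = 474 × (1/2)^4.8847 ≈ 16.045 cpm.

16.0 cpm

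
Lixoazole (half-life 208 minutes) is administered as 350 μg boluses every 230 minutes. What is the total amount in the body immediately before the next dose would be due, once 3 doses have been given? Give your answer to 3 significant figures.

273 μg

The 3 doses were given 690, 460, 230 minutes ago.
Total = 350·(1/2)^(690/208) + 350·(1/2)^(460/208) + 350·(1/2)^(230/208)
      = 35.112 + 75.566 + 162.63 ≈ 273.31 μg.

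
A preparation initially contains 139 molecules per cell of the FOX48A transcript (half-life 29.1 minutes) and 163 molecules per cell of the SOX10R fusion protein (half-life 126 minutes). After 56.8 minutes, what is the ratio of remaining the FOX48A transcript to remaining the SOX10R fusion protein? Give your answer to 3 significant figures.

FOX48A transcript: 139 × (1/2)^(56.8/29.1) = 139 × (1/2)^1.9519 ≈ 35.928 molecules per cell.
SOX10R fusion protein: 163 × (1/2)^(56.8/126) = 163 × (1/2)^0.45079 ≈ 119.26 molecules per cell.
Ratio ≈ 35.928 / 119.26 ≈ 0.30127.

0.301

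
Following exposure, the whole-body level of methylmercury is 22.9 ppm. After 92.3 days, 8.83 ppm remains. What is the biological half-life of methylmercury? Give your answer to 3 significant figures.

A/A₀ = 8.83/22.9 ≈ 0.38559.
n = log₂(2.5934) ≈ 1.3749 half-lives elapsed in 92.3 days.
t½ = 92.3/1.3749 ≈ 67.134 days.

67.1 days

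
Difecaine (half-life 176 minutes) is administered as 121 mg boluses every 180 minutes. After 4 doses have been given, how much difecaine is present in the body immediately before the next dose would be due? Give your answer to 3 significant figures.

The 4 doses were given 720, 540, 360, 180 minutes ago.
Total = 121·(1/2)^(720/176) + 121·(1/2)^(540/176) + 121·(1/2)^(360/176) + 121·(1/2)^(180/176)
      = 7.1007 + 14.427 + 29.312 + 59.554 ≈ 110.39 mg.

110 mg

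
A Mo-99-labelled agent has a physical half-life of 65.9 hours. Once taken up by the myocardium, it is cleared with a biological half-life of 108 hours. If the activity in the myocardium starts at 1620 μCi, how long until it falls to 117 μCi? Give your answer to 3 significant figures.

1/t_eff = 1/t_phys + 1/t_biol = 1/65.9 + 1/108 = 0.024434 per hour.
t_eff = 65.9 × 108 / (65.9 + 108) ≈ 40.927 hours.
n = log₂(1620/117) ≈ 3.7914; t = 3.7914 × 40.927 ≈ 155.17 hours.

155 hours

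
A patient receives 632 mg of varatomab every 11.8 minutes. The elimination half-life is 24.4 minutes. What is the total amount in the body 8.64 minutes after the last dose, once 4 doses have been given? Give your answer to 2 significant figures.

The 4 doses were given 44.04, 32.24, 20.44, 8.64 minutes ago.
Total = 632·(1/2)^(44.04/24.4) + 632·(1/2)^(32.24/24.4) + 632·(1/2)^(20.44/24.4) + 632·(1/2)^(8.64/24.4)
      = 180.88 + 252.91 + 353.62 + 494.45 ≈ 1281.9 mg.

1300 mg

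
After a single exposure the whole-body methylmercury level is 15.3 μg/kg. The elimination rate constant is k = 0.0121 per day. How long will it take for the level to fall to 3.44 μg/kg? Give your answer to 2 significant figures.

t½ = ln 2 / k = 0.69315 / 0.0121 ≈ 57.285 days.
Fraction remaining = 3.44/15.3 ≈ 0.22484.
n = log₂(15.3/3.44) = ln(4.4477)/ln 2 ≈ 2.1531 half-lives.
t = n × t½ = 2.1531 × 57.285 ≈ 123.34 days.

120 days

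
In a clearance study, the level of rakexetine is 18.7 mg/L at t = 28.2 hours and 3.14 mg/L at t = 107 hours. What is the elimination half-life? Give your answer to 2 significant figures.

31 hours

Over Δt = 107 − 28.2 = 78.8 hours, the level fell by a factor of 18.7/3.14 ≈ 5.9554.
n = log₂(5.9554) ≈ 2.5742 half-lives, so t½ = 78.8/2.5742 ≈ 30.611 hours.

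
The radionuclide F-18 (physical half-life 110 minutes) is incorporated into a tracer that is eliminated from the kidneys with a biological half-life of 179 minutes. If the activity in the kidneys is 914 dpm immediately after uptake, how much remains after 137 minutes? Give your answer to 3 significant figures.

227 dpm

1/t_eff = 1/t_phys + 1/t_biol = 1/110 + 1/179 = 0.014678 per minute.
t_eff = 110 × 179 / (110 + 179) ≈ 68.131 minutes.
Remaining = 914 × (1/2)^(137/68.131) = 914 × (1/2)^2.0108 ≈ 226.79 dpm.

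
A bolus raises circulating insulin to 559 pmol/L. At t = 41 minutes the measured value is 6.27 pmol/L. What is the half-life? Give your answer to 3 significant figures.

A/A₀ = 6.27/559 ≈ 0.011216.
n = log₂(89.155) ≈ 6.4782 half-lives elapsed in 41 minutes.
t½ = 41/6.4782 ≈ 6.3289 minutes.

6.33 minutes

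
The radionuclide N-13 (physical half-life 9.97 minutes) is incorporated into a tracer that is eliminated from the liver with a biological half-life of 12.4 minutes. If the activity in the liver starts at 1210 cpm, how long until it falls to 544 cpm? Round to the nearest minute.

1/t_eff = 1/t_phys + 1/t_biol = 1/9.97 + 1/12.4 = 0.18095 per minute.
t_eff = 9.97 × 12.4 / (9.97 + 12.4) ≈ 5.5265 minutes.
n = log₂(1210/544) ≈ 1.1533; t = 1.1533 × 5.5265 ≈ 6.3739 minutes.

6 minutes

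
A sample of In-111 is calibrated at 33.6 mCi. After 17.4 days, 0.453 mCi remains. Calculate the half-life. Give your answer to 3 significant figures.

2.80 days

A/A₀ = 0.453/33.6 ≈ 0.013482.
n = log₂(74.172) ≈ 6.2128 half-lives elapsed in 17.4 days.
t½ = 17.4/6.2128 ≈ 2.8007 days.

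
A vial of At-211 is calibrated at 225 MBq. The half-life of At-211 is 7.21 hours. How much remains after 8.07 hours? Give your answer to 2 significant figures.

100 MBq

Number of half-lives: n = 8.07/7.21 ≈ 1.1193.
Remaining = 225 × (1/2)^1.1193 = 225 × 0.46032 ≈ 103.57 MBq.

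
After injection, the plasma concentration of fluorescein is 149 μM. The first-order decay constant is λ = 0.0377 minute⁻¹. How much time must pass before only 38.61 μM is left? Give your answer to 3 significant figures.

35.8 minutes

t½ = ln 2 / λ = 0.69315 / 0.0377 ≈ 18.386 minutes.
Fraction remaining = 38.61/149 ≈ 0.25913.
n = log₂(149/38.61) = ln(3.8591)/ln 2 ≈ 1.9483 half-lives.
t = n × t½ = 1.9483 × 18.386 ≈ 35.821 minutes.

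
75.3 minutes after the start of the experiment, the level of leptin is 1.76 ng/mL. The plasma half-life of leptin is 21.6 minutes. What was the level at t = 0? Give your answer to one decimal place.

Number of half-lives elapsed: n = 75.3/21.6 ≈ 3.4861.
A₀ = A × 2^n = 1.76 × 2^3.4861 = 1.76 × 11.205 ≈ 19.721 ng/mL.

19.7 ng/mL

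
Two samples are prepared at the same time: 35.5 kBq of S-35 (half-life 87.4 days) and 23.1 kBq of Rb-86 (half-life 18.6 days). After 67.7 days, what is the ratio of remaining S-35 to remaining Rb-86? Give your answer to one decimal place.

11.2

S-35: 35.5 × (1/2)^(67.7/87.4) = 35.5 × (1/2)^0.7746 ≈ 20.752 kBq.
Rb-86: 23.1 × (1/2)^(67.7/18.6) = 23.1 × (1/2)^3.6398 ≈ 1.8532 kBq.
Ratio ≈ 20.752 / 1.8532 ≈ 11.198.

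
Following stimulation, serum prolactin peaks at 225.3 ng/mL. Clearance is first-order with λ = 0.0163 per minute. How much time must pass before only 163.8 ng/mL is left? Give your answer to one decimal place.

19.6 minutes

t½ = ln 2 / λ = 0.69315 / 0.0163 ≈ 42.524 minutes.
Fraction remaining = 163.8/225.3 ≈ 0.72703.
n = log₂(225.3/163.8) = ln(1.3755)/ln 2 ≈ 0.45991 half-lives.
t = n × t½ = 0.45991 × 42.524 ≈ 19.557 minutes.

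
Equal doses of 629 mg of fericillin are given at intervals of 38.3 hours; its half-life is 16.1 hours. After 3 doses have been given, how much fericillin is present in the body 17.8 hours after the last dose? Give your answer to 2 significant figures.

The 3 doses were given 94.4, 56.1, 17.8 hours ago.
Total = 629·(1/2)^(94.4/16.1) + 629·(1/2)^(56.1/16.1) + 629·(1/2)^(17.8/16.1)
      = 10.805 + 56.198 + 292.3 ≈ 359.31 mg.

360 mg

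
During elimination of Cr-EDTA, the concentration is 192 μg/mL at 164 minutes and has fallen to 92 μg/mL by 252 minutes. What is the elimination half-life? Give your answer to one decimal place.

82.9 minutes

Over Δt = 252 − 164 = 88 minutes, the level fell by a factor of 192/92 ≈ 2.087.
n = log₂(2.087) ≈ 1.0614 half-lives, so t½ = 88/1.0614 ≈ 82.909 minutes.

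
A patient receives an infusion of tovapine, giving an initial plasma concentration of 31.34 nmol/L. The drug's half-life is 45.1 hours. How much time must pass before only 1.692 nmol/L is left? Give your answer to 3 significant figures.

Fraction remaining = 1.692/31.34 ≈ 0.053989.
n = log₂(31.34/1.692) = ln(18.522)/ln 2 ≈ 4.2112 half-lives.
t = n × t½ = 4.2112 × 45.1 ≈ 189.93 hours.

190 hours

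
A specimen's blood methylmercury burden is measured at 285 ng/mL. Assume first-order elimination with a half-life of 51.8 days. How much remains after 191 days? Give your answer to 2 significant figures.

Number of half-lives: n = 191/51.8 ≈ 3.6873.
Remaining = 285 × (1/2)^3.6873 = 285 × 0.077629 ≈ 22.124 ng/mL.

22 ng/mL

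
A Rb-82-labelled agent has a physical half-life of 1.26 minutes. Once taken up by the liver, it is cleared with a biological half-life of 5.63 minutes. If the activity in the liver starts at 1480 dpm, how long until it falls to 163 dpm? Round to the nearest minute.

1/t_eff = 1/t_phys + 1/t_biol = 1/1.26 + 1/5.63 = 0.97127 per minute.
t_eff = 1.26 × 5.63 / (1.26 + 5.63) ≈ 1.0296 minutes.
n = log₂(1480/163) ≈ 3.1827; t = 3.1827 × 1.0296 ≈ 3.2768 minutes.

3 minutes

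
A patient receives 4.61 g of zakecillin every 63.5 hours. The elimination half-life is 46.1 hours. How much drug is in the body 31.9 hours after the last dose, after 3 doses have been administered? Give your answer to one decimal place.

4.4 g

The 3 doses were given 158.9, 95.4, 31.9 hours ago.
Total = 4.61·(1/2)^(158.9/46.1) + 4.61·(1/2)^(95.4/46.1) + 4.61·(1/2)^(31.9/46.1)
      = 0.42276 + 1.0984 + 2.8536 ≈ 4.3747 g.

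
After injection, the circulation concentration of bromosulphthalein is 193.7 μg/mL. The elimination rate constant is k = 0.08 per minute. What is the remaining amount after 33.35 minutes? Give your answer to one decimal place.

13.4 μg/mL

t½ = ln 2 / k = 0.69315 / 0.08 ≈ 8.6643 minutes.
Number of half-lives: n = 33.35/8.6643 ≈ 3.8491.
Remaining = 193.7 × (1/2)^3.8491 = 193.7 × 0.069391 ≈ 13.441 μg/mL.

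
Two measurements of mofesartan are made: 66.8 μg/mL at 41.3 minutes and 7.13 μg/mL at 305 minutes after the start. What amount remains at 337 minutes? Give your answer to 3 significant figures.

5.43 μg/mL

Over Δt = 305 − 41.3 = 263.7 minutes, the level fell by a factor of 66.8/7.13 ≈ 9.3689.
n = log₂(9.3689) ≈ 3.2279 half-lives, so t½ = 263.7/3.2279 ≈ 81.695 minutes.
From t = 305 to t = 337: 7.13 × (1/2)^((337−305)/81.695) ≈ 5.4347 μg/mL.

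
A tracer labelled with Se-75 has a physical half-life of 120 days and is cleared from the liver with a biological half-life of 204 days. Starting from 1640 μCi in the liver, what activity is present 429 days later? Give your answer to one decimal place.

1/t_eff = 1/t_phys + 1/t_biol = 1/120 + 1/204 = 0.013235 per day.
t_eff = 120 × 204 / (120 + 204) ≈ 75.556 days.
Remaining = 1640 × (1/2)^(429/75.556) = 1640 × (1/2)^5.6779 ≈ 32.034 μCi.

32.0 μCi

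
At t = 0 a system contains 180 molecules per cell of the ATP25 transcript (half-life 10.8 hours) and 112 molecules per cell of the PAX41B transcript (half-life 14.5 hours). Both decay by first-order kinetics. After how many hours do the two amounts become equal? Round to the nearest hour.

Set 180·(1/2)^(t/10.8) = 112·(1/2)^(t/14.5).
Taking log₂: log₂(180/112) = t·(1/10.8 − 1/14.5).
log₂(1.6071) = 0.6845; 1/10.8 − 1/14.5 = 0.023627.
t = 0.6845 / 0.023627 ≈ 28.971 hours.

29 hours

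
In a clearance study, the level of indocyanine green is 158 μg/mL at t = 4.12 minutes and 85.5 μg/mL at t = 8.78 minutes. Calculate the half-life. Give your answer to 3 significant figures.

5.26 minutes

Over Δt = 8.78 − 4.12 = 4.66 minutes, the level fell by a factor of 158/85.5 ≈ 1.848.
n = log₂(1.848) ≈ 0.88593 half-lives, so t½ = 4.66/0.88593 ≈ 5.26 minutes.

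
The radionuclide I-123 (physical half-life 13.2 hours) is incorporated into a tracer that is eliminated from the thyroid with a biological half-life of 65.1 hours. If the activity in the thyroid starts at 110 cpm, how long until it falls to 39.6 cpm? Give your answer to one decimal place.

1/t_eff = 1/t_phys + 1/t_biol = 1/13.2 + 1/65.1 = 0.091119 per hour.
t_eff = 13.2 × 65.1 / (13.2 + 65.1) ≈ 10.975 hours.
n = log₂(110/39.6) ≈ 1.4739; t = 1.4739 × 10.975 ≈ 16.176 hours.

16.2 hours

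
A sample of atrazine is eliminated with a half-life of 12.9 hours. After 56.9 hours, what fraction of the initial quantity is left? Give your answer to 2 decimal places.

0.05

n = 56.9/12.9 ≈ 4.4109 half-lives.
Fraction remaining = (1/2)^4.4109 ≈ 0.047011.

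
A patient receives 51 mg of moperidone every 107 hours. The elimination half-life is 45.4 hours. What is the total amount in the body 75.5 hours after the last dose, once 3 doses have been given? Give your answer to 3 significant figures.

19.9 mg

The 3 doses were given 289.5, 182.5, 75.5 hours ago.
Total = 51·(1/2)^(289.5/45.4) + 51·(1/2)^(182.5/45.4) + 51·(1/2)^(75.5/45.4)
      = 0.61377 + 3.144 + 16.105 ≈ 19.863 mg.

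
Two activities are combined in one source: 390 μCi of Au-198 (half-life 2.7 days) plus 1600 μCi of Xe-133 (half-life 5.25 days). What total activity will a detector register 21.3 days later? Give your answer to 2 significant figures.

Au-198: 390 × (1/2)^(21.3/2.7) = 390 × (1/2)^7.8889 ≈ 1.6454 μCi.
Xe-133: 1600 × (1/2)^(21.3/5.25) = 1600 × (1/2)^4.0571 ≈ 96.117 μCi.
Total = 1.6454 + 96.117 ≈ 97.762 μCi.

98 μCi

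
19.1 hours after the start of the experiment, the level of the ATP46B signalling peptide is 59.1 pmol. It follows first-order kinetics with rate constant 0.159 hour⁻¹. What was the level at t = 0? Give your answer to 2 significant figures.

t½ = ln 2 / k = 0.69315 / 0.159 ≈ 4.3594 hours.
Number of half-lives elapsed: n = 19.1/4.3594 ≈ 4.3813.
A₀ = A × 2^n = 59.1 × 2^4.3813 = 59.1 × 20.841 ≈ 1231.7 pmol.

1200 pmol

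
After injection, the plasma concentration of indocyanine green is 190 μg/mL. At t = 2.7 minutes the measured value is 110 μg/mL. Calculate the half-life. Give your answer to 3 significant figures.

3.42 minutes

A/A₀ = 110/190 ≈ 0.57895.
n = log₂(1.7273) ≈ 0.7885 half-lives elapsed in 2.7 minutes.
t½ = 2.7/0.7885 ≈ 3.4242 minutes.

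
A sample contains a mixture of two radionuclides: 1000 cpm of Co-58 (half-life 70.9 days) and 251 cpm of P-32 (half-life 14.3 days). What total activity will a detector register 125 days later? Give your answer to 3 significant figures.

295 cpm

Co-58: 1000 × (1/2)^(125/70.9) = 1000 × (1/2)^1.763 ≈ 294.63 cpm.
P-32: 251 × (1/2)^(125/14.3) = 251 × (1/2)^8.7413 ≈ 0.58653 cpm.
Total = 294.63 + 0.58653 ≈ 295.21 cpm.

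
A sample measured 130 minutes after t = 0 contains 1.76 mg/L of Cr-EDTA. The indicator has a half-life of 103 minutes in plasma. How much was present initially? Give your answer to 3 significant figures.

Number of half-lives elapsed: n = 130/103 ≈ 1.2621.
A₀ = A × 2^n = 1.76 × 2^1.2621 = 1.76 × 2.3985 ≈ 4.2214 mg/L.

4.22 mg/L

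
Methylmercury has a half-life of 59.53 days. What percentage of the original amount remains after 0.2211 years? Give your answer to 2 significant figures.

39%

0.2211 years = 80.7015 days.
n = 80.7015/59.53 ≈ 1.3556 half-lives.
Fraction remaining = (1/2)^1.3556 ≈ 0.39076, i.e. 39.076%.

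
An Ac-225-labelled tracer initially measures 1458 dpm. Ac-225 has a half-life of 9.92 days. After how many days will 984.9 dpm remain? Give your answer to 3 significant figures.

Fraction remaining = 984.9/1458 ≈ 0.67551.
n = log₂(1458/984.9) = ln(1.4804)/ln 2 ≈ 0.56594 half-lives.
t = n × t½ = 0.56594 × 9.92 ≈ 5.6141 days.

5.61 days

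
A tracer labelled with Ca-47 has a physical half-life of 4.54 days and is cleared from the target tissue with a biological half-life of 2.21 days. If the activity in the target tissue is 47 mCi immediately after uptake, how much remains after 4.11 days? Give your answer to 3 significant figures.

6.91 mCi

1/t_eff = 1/t_phys + 1/t_biol = 1/4.54 + 1/2.21 = 0.67275 per day.
t_eff = 4.54 × 2.21 / (4.54 + 2.21) ≈ 1.4864 days.
Remaining = 47 × (1/2)^(4.11/1.4864) = 47 × (1/2)^2.765 ≈ 6.9143 mCi.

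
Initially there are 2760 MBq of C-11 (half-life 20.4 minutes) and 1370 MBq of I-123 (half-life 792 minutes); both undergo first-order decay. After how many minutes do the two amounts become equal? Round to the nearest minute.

Set 2760·(1/2)^(t/20.4) = 1370·(1/2)^(t/792).
Taking log₂: log₂(2760/1370) = t·(1/20.4 − 1/792).
log₂(2.0146) = 1.0105; 1/20.4 − 1/792 = 0.047757.
t = 1.0105 / 0.047757 ≈ 21.159 minutes.

21 minutes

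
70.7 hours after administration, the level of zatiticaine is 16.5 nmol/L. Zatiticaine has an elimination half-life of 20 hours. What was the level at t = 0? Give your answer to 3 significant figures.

191 nmol/L

Number of half-lives elapsed: n = 70.7/20 ≈ 3.535.
A₀ = A × 2^n = 16.5 × 2^3.535 = 16.5 × 11.592 ≈ 191.26 nmol/L.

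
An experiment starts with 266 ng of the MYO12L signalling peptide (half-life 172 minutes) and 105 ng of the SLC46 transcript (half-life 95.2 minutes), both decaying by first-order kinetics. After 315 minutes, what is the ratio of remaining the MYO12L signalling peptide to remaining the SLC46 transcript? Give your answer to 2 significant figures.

7.1

MYO12L signalling peptide: 266 × (1/2)^(315/172) = 266 × (1/2)^1.8314 ≈ 74.744 ng.
SLC46 transcript: 105 × (1/2)^(315/95.2) = 105 × (1/2)^3.3088 ≈ 10.596 ng.
Ratio ≈ 74.744 / 10.596 ≈ 7.0541.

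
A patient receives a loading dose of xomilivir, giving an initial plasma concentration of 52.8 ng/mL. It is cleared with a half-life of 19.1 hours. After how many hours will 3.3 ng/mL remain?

3.3/52.8 = 1/16, so 4 half-lives have elapsed.
t = 4 × 19.1 = 76.4 hours.

76.4 hours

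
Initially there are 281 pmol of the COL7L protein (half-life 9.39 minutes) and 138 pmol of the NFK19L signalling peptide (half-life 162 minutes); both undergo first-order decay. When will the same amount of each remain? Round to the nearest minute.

10 minutes

Set 281·(1/2)^(t/9.39) = 138·(1/2)^(t/162).
Taking log₂: log₂(281/138) = t·(1/9.39 − 1/162).
log₂(2.0362) = 1.0259; 1/9.39 − 1/162 = 0.10032.
t = 1.0259 / 0.10032 ≈ 10.226 minutes.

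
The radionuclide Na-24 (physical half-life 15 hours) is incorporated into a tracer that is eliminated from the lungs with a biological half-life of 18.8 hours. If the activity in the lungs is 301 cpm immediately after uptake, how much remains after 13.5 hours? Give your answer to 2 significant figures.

98 cpm

1/t_eff = 1/t_phys + 1/t_biol = 1/15 + 1/18.8 = 0.11986 per hour.
t_eff = 15 × 18.8 / (15 + 18.8) ≈ 8.3432 hours.
Remaining = 301 × (1/2)^(13.5/8.3432) = 301 × (1/2)^1.6181 ≈ 98.056 cpm.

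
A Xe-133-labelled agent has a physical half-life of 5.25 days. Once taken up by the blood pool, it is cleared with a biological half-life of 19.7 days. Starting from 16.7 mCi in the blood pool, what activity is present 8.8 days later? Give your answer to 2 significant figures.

3.8 mCi

1/t_eff = 1/t_phys + 1/t_biol = 1/5.25 + 1/19.7 = 0.24124 per day.
t_eff = 5.25 × 19.7 / (5.25 + 19.7) ≈ 4.1453 days.
Remaining = 16.7 × (1/2)^(8.8/4.1453) = 16.7 × (1/2)^2.1229 ≈ 3.8341 mCi.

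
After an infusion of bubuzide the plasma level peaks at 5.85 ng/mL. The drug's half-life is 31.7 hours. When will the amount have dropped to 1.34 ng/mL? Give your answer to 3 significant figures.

Fraction remaining = 1.34/5.85 ≈ 0.22906.
n = log₂(5.85/1.34) = ln(4.3657)/ln 2 ≈ 2.1262 half-lives.
t = n × t½ = 2.1262 × 31.7 ≈ 67.401 hours.

67.4 hours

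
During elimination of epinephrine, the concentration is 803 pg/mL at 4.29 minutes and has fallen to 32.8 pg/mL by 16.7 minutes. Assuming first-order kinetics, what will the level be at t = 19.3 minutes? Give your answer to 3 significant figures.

16.8 pg/mL

Over Δt = 16.7 − 4.29 = 12.41 minutes, the level fell by a factor of 803/32.8 ≈ 24.482.
n = log₂(24.482) ≈ 4.6136 half-lives, so t½ = 12.41/4.6136 ≈ 2.6899 minutes.
From t = 16.7 to t = 19.3: 32.8 × (1/2)^((19.3−16.7)/2.6899) ≈ 16.784 pg/mL.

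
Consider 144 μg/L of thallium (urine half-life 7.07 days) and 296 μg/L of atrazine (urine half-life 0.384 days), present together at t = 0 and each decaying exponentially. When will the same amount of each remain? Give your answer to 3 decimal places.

0.422 days

Set 144·(1/2)^(t/7.07) = 296·(1/2)^(t/0.384).
Taking log₂: log₂(144/296) = t·(1/7.07 − 1/0.384).
log₂(0.48649) = -1.0395; 1/7.07 − 1/0.384 = -2.4627.
t = -1.0395 / -2.4627 ≈ 0.42211 days.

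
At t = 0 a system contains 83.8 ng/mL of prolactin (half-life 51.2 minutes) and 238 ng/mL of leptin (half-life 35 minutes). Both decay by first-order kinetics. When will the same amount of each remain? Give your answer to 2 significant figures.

Set 83.8·(1/2)^(t/51.2) = 238·(1/2)^(t/35).
Taking log₂: log₂(83.8/238) = t·(1/51.2 − 1/35).
log₂(0.3521) = -1.5059; 1/51.2 − 1/35 = -0.0090402.
t = -1.5059 / -0.0090402 ≈ 166.58 minutes.

170 minutes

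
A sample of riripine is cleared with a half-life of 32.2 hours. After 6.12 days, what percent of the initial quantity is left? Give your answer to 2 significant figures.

6.12 days = 146.88 hours.
n = 146.88/32.2 ≈ 4.5615 half-lives.
Fraction remaining = (1/2)^4.5615 ≈ 0.04235, i.e. 4.235%.

4.2%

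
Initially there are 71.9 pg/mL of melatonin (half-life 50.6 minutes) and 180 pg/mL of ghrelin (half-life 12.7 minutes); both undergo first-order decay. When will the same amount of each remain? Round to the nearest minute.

Set 71.9·(1/2)^(t/50.6) = 180·(1/2)^(t/12.7).
Taking log₂: log₂(71.9/180) = t·(1/50.6 − 1/12.7).
log₂(0.39944) = -1.3239; 1/50.6 − 1/12.7 = -0.058977.
t = -1.3239 / -0.058977 ≈ 22.448 minutes.

22 minutes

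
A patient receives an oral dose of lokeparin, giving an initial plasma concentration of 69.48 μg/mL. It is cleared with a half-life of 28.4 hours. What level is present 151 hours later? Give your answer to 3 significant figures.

1.74 μg/mL

Number of half-lives: n = 151/28.4 ≈ 5.3169.
Remaining = 69.48 × (1/2)^5.3169 = 69.48 × 0.025087 ≈ 1.7431 μg/mL.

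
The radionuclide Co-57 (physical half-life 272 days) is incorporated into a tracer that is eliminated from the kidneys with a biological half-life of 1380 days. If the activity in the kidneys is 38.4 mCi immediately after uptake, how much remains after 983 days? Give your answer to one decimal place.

1/t_eff = 1/t_phys + 1/t_biol = 1/272 + 1/1380 = 0.0044011 per day.
t_eff = 272 × 1380 / (272 + 1380) ≈ 227.22 days.
Remaining = 38.4 × (1/2)^(983/227.22) = 38.4 × (1/2)^4.3263 ≈ 1.9142 mCi.

1.9 mCi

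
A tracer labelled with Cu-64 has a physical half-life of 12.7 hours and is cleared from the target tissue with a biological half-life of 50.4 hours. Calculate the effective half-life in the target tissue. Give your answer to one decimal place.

1/t_eff = 1/t_phys + 1/t_biol = 1/12.7 + 1/50.4 = 0.098581 per hour.
t_eff = 12.7 × 50.4 / (12.7 + 50.4) ≈ 10.144 hours.

10.1 hours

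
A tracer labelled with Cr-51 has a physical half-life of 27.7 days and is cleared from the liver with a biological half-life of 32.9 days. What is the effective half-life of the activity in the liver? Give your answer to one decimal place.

1/t_eff = 1/t_phys + 1/t_biol = 1/27.7 + 1/32.9 = 0.066496 per day.
t_eff = 27.7 × 32.9 / (27.7 + 32.9) ≈ 15.038 days.

15.0 days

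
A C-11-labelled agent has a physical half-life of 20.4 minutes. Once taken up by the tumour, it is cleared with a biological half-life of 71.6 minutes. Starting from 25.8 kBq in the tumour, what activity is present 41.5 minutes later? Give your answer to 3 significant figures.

4.21 kBq

1/t_eff = 1/t_phys + 1/t_biol = 1/20.4 + 1/71.6 = 0.062986 per minute.
t_eff = 20.4 × 71.6 / (20.4 + 71.6) ≈ 15.877 minutes.
Remaining = 25.8 × (1/2)^(41.5/15.877) = 25.8 × (1/2)^2.6139 ≈ 4.2145 kBq.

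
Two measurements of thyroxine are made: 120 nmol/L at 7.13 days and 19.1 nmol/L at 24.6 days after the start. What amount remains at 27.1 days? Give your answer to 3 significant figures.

Over Δt = 24.6 − 7.13 = 17.47 days, the level fell by a factor of 120/19.1 ≈ 6.2827.
n = log₂(6.2827) ≈ 2.6514 half-lives, so t½ = 17.47/2.6514 ≈ 6.589 days.
From t = 24.6 to t = 27.1: 19.1 × (1/2)^((27.1−24.6)/6.589) ≈ 14.683 nmol/L.

14.7 nmol/L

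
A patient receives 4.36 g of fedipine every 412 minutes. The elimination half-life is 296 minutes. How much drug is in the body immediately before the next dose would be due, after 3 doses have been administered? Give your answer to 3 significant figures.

2.54 g

The 3 doses were given 1236, 824, 412 minutes ago.
Total = 4.36·(1/2)^(1236/296) + 4.36·(1/2)^(824/296) + 4.36·(1/2)^(412/296)
      = 0.24126 + 0.63312 + 1.6614 ≈ 2.5358 g.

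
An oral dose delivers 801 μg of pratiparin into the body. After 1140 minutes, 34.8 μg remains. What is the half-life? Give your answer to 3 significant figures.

252 minutes

A/A₀ = 34.8/801 ≈ 0.043446.
n = log₂(23.017) ≈ 4.5246 half-lives elapsed in 1140 minutes.
t½ = 1140/4.5246 ≈ 251.95 minutes.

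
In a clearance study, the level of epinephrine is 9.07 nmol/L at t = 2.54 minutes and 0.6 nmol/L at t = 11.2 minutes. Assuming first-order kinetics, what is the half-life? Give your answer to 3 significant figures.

2.21 minutes

Over Δt = 11.2 − 2.54 = 8.66 minutes, the level fell by a factor of 9.07/0.6 ≈ 15.117.
n = log₂(15.117) ≈ 3.9181 half-lives, so t½ = 8.66/3.9181 ≈ 2.2103 minutes.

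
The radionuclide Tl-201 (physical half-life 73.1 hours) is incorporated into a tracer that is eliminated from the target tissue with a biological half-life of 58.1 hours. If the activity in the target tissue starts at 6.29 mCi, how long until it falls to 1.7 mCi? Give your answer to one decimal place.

61.1 hours

1/t_eff = 1/t_phys + 1/t_biol = 1/73.1 + 1/58.1 = 0.030892 per hour.
t_eff = 73.1 × 58.1 / (73.1 + 58.1) ≈ 32.371 hours.
n = log₂(6.29/1.7) ≈ 1.8875; t = 1.8875 × 32.371 ≈ 61.102 hours.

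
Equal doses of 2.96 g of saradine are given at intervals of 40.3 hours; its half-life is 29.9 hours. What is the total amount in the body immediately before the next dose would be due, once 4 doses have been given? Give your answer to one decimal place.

The 4 doses were given 161.2, 120.9, 80.6, 40.3 hours ago.
Total = 2.96·(1/2)^(161.2/29.9) + 2.96·(1/2)^(120.9/29.9) + 2.96·(1/2)^(80.6/29.9) + 2.96·(1/2)^(40.3/29.9)
      = 0.070526 + 0.17951 + 0.4569 + 1.1629 ≈ 1.8699 g.

1.9 g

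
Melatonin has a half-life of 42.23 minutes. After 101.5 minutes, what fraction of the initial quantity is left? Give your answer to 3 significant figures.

n = 101.5/42.23 ≈ 2.4035 half-lives.
Fraction remaining = (1/2)^2.4035 ≈ 0.189.

0.189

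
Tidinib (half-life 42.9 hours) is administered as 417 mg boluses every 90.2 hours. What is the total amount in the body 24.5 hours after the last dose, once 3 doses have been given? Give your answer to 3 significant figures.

361 mg

The 3 doses were given 204.9, 114.7, 24.5 hours ago.
Total = 417·(1/2)^(204.9/42.9) + 417·(1/2)^(114.7/42.9) + 417·(1/2)^(24.5/42.9)
      = 15.218 + 65.356 + 280.68 ≈ 361.26 mg.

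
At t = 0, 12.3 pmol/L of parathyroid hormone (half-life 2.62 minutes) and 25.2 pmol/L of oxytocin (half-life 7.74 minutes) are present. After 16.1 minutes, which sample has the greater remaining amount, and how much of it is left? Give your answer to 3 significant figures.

parathyroid hormone: 12.3 × (1/2)^6.145 ≈ 0.17381 pmol/L.
oxytocin: 25.2 × (1/2)^2.0801 ≈ 5.9597 pmol/L.
Oxytocin has more remaining, at ≈ 5.9597 pmol/L.

oxytocin, 5.96 pmol/L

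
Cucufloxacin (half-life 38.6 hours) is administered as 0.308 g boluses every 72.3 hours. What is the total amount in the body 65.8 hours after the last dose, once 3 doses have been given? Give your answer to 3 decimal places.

0.127 g

The 3 doses were given 210.4, 138.1, 65.8 hours ago.
Total = 0.308·(1/2)^(210.4/38.6) + 0.308·(1/2)^(138.1/38.6) + 0.308·(1/2)^(65.8/38.6)
      = 0.0070421 + 0.025796 + 0.094492 ≈ 0.12733 g.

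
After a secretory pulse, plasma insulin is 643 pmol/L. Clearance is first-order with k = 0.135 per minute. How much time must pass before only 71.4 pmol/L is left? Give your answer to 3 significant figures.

16.3 minutes

t½ = ln 2 / k = 0.69315 / 0.135 ≈ 5.1344 minutes.
Fraction remaining = 71.4/643 ≈ 0.11104.
n = log₂(643/71.4) = ln(9.0056)/ln 2 ≈ 3.1708 half-lives.
t = n × t½ = 3.1708 × 5.1344 ≈ 16.28 minutes.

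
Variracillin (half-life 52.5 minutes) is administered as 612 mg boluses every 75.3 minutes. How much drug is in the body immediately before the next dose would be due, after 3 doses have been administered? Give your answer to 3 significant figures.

The 3 doses were given 225.9, 150.6, 75.3 minutes ago.
Total = 612·(1/2)^(225.9/52.5) + 612·(1/2)^(150.6/52.5) + 612·(1/2)^(75.3/52.5)
      = 31.007 + 83.796 + 226.46 ≈ 341.26 mg.

341 mg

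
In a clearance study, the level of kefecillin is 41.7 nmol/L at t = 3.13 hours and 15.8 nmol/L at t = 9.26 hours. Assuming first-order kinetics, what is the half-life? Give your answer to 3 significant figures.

4.38 hours

Over Δt = 9.26 − 3.13 = 6.13 hours, the level fell by a factor of 41.7/15.8 ≈ 2.6392.
n = log₂(2.6392) ≈ 1.4001 half-lives, so t½ = 6.13/1.4001 ≈ 4.3782 hours.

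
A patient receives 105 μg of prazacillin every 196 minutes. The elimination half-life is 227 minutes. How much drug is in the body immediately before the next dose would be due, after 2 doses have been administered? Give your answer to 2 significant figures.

89 μg

The 2 doses were given 392, 196 minutes ago.
Total = 105·(1/2)^(392/227) + 105·(1/2)^(196/227)
      = 31.721 + 57.712 ≈ 89.434 μg.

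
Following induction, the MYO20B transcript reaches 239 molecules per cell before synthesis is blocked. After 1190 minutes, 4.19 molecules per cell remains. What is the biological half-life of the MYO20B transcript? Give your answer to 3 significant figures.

204 minutes

A/A₀ = 4.19/239 ≈ 0.017531.
n = log₂(57.041) ≈ 5.8339 half-lives elapsed in 1190 minutes.
t½ = 1190/5.8339 ≈ 203.98 minutes.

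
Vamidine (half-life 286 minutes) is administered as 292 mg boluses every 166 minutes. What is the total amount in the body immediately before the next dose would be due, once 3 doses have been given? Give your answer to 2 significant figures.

410 mg

The 3 doses were given 498, 332, 166 minutes ago.
Total = 292·(1/2)^(498/286) + 292·(1/2)^(332/286) + 292·(1/2)^(166/286)
      = 87.34 + 130.6 + 195.28 ≈ 413.22 mg.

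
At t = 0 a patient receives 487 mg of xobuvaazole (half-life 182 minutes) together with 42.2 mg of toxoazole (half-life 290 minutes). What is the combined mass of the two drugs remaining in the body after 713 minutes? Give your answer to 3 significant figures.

xobuvaazole: 487 × (1/2)^(713/182) = 487 × (1/2)^3.9176 ≈ 32.227 mg.
toxoazole: 42.2 × (1/2)^(713/290) = 42.2 × (1/2)^2.4586 ≈ 7.677 mg.
Total = 32.227 + 7.677 ≈ 39.904 mg.

39.9 mg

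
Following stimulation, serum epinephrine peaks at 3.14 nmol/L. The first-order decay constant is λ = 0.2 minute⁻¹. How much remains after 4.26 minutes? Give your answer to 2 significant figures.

1.3 nmol/L

t½ = ln 2 / λ = 0.69315 / 0.2 ≈ 3.4657 minutes.
Number of half-lives: n = 4.26/3.4657 ≈ 1.2292.
Remaining = 3.14 × (1/2)^1.2292 = 3.14 × 0.42656 ≈ 1.3394 nmol/L.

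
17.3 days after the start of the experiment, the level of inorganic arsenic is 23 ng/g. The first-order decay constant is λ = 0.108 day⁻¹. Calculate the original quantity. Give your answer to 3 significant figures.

t½ = ln 2 / λ = 0.69315 / 0.108 ≈ 6.418 days.
Number of half-lives elapsed: n = 17.3/6.418 ≈ 2.6955.
A₀ = A × 2^n = 23 × 2^2.6955 = 23 × 6.4779 ≈ 148.99 ng/g.

149 ng/g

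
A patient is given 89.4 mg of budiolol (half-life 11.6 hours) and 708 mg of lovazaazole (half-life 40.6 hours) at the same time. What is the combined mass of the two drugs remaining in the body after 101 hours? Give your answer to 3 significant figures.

budiolol: 89.4 × (1/2)^(101/11.6) = 89.4 × (1/2)^8.7069 ≈ 0.21394 mg.
lovazaazole: 708 × (1/2)^(101/40.6) = 708 × (1/2)^2.4877 ≈ 126.23 mg.
Total = 0.21394 + 126.23 ≈ 126.44 mg.

126 mg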